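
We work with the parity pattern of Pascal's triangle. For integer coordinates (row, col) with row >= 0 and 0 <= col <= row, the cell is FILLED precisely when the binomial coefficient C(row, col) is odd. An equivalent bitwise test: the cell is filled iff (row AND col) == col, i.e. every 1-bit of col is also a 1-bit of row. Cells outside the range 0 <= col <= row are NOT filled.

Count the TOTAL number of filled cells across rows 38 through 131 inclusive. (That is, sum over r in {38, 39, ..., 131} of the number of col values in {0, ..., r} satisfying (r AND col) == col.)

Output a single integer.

r38=100110 pc3: +8 =8
r39=100111 pc4: +16 =24
r40=101000 pc2: +4 =28
r41=101001 pc3: +8 =36
r42=101010 pc3: +8 =44
r43=101011 pc4: +16 =60
r44=101100 pc3: +8 =68
r45=101101 pc4: +16 =84
r46=101110 pc4: +16 =100
r47=101111 pc5: +32 =132
r48=110000 pc2: +4 =136
r49=110001 pc3: +8 =144
r50=110010 pc3: +8 =152
r51=110011 pc4: +16 =168
r52=110100 pc3: +8 =176
r53=110101 pc4: +16 =192
r54=110110 pc4: +16 =208
r55=110111 pc5: +32 =240
r56=111000 pc3: +8 =248
r57=111001 pc4: +16 =264
r58=111010 pc4: +16 =280
r59=111011 pc5: +32 =312
r60=111100 pc4: +16 =328
r61=111101 pc5: +32 =360
r62=111110 pc5: +32 =392
r63=111111 pc6: +64 =456
r64=1000000 pc1: +2 =458
r65=1000001 pc2: +4 =462
r66=1000010 pc2: +4 =466
r67=1000011 pc3: +8 =474
r68=1000100 pc2: +4 =478
r69=1000101 pc3: +8 =486
r70=1000110 pc3: +8 =494
r71=1000111 pc4: +16 =510
r72=1001000 pc2: +4 =514
r73=1001001 pc3: +8 =522
r74=1001010 pc3: +8 =530
r75=1001011 pc4: +16 =546
r76=1001100 pc3: +8 =554
r77=1001101 pc4: +16 =570
r78=1001110 pc4: +16 =586
r79=1001111 pc5: +32 =618
r80=1010000 pc2: +4 =622
r81=1010001 pc3: +8 =630
r82=1010010 pc3: +8 =638
r83=1010011 pc4: +16 =654
r84=1010100 pc3: +8 =662
r85=1010101 pc4: +16 =678
r86=1010110 pc4: +16 =694
r87=1010111 pc5: +32 =726
r88=1011000 pc3: +8 =734
r89=1011001 pc4: +16 =750
r90=1011010 pc4: +16 =766
r91=1011011 pc5: +32 =798
r92=1011100 pc4: +16 =814
r93=1011101 pc5: +32 =846
r94=1011110 pc5: +32 =878
r95=1011111 pc6: +64 =942
r96=1100000 pc2: +4 =946
r97=1100001 pc3: +8 =954
r98=1100010 pc3: +8 =962
r99=1100011 pc4: +16 =978
r100=1100100 pc3: +8 =986
r101=1100101 pc4: +16 =1002
r102=1100110 pc4: +16 =1018
r103=1100111 pc5: +32 =1050
r104=1101000 pc3: +8 =1058
r105=1101001 pc4: +16 =1074
r106=1101010 pc4: +16 =1090
r107=1101011 pc5: +32 =1122
r108=1101100 pc4: +16 =1138
r109=1101101 pc5: +32 =1170
r110=1101110 pc5: +32 =1202
r111=1101111 pc6: +64 =1266
r112=1110000 pc3: +8 =1274
r113=1110001 pc4: +16 =1290
r114=1110010 pc4: +16 =1306
r115=1110011 pc5: +32 =1338
r116=1110100 pc4: +16 =1354
r117=1110101 pc5: +32 =1386
r118=1110110 pc5: +32 =1418
r119=1110111 pc6: +64 =1482
r120=1111000 pc4: +16 =1498
r121=1111001 pc5: +32 =1530
r122=1111010 pc5: +32 =1562
r123=1111011 pc6: +64 =1626
r124=1111100 pc5: +32 =1658
r125=1111101 pc6: +64 =1722
r126=1111110 pc6: +64 =1786
r127=1111111 pc7: +128 =1914
r128=10000000 pc1: +2 =1916
r129=10000001 pc2: +4 =1920
r130=10000010 pc2: +4 =1924
r131=10000011 pc3: +8 =1932

Answer: 1932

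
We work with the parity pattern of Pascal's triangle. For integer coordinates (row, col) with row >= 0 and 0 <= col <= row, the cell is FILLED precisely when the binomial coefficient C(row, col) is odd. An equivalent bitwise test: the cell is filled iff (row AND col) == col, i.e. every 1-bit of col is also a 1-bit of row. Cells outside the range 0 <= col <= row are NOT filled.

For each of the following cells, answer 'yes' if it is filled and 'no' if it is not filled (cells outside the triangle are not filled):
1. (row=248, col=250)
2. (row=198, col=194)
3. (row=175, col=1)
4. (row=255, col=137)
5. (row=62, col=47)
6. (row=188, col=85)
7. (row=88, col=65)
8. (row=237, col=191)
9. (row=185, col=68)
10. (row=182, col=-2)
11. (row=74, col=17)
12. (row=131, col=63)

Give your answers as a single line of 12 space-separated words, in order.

Answer: no yes yes yes no no no no no no no no

Derivation:
(248,250): col outside [0, 248] -> not filled
(198,194): row=0b11000110, col=0b11000010, row AND col = 0b11000010 = 194; 194 == 194 -> filled
(175,1): row=0b10101111, col=0b1, row AND col = 0b1 = 1; 1 == 1 -> filled
(255,137): row=0b11111111, col=0b10001001, row AND col = 0b10001001 = 137; 137 == 137 -> filled
(62,47): row=0b111110, col=0b101111, row AND col = 0b101110 = 46; 46 != 47 -> empty
(188,85): row=0b10111100, col=0b1010101, row AND col = 0b10100 = 20; 20 != 85 -> empty
(88,65): row=0b1011000, col=0b1000001, row AND col = 0b1000000 = 64; 64 != 65 -> empty
(237,191): row=0b11101101, col=0b10111111, row AND col = 0b10101101 = 173; 173 != 191 -> empty
(185,68): row=0b10111001, col=0b1000100, row AND col = 0b0 = 0; 0 != 68 -> empty
(182,-2): col outside [0, 182] -> not filled
(74,17): row=0b1001010, col=0b10001, row AND col = 0b0 = 0; 0 != 17 -> empty
(131,63): row=0b10000011, col=0b111111, row AND col = 0b11 = 3; 3 != 63 -> empty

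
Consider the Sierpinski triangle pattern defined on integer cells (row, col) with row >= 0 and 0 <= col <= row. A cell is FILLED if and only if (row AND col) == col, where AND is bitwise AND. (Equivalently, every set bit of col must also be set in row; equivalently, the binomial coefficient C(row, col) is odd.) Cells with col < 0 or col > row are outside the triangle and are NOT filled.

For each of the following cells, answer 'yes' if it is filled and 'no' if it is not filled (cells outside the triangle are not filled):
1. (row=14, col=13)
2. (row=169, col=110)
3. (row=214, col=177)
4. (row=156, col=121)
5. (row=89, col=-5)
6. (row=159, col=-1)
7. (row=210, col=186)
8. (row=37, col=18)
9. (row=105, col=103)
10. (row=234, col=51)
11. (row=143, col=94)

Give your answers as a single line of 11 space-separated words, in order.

(14,13): row=0b1110, col=0b1101, row AND col = 0b1100 = 12; 12 != 13 -> empty
(169,110): row=0b10101001, col=0b1101110, row AND col = 0b101000 = 40; 40 != 110 -> empty
(214,177): row=0b11010110, col=0b10110001, row AND col = 0b10010000 = 144; 144 != 177 -> empty
(156,121): row=0b10011100, col=0b1111001, row AND col = 0b11000 = 24; 24 != 121 -> empty
(89,-5): col outside [0, 89] -> not filled
(159,-1): col outside [0, 159] -> not filled
(210,186): row=0b11010010, col=0b10111010, row AND col = 0b10010010 = 146; 146 != 186 -> empty
(37,18): row=0b100101, col=0b10010, row AND col = 0b0 = 0; 0 != 18 -> empty
(105,103): row=0b1101001, col=0b1100111, row AND col = 0b1100001 = 97; 97 != 103 -> empty
(234,51): row=0b11101010, col=0b110011, row AND col = 0b100010 = 34; 34 != 51 -> empty
(143,94): row=0b10001111, col=0b1011110, row AND col = 0b1110 = 14; 14 != 94 -> empty

Answer: no no no no no no no no no no no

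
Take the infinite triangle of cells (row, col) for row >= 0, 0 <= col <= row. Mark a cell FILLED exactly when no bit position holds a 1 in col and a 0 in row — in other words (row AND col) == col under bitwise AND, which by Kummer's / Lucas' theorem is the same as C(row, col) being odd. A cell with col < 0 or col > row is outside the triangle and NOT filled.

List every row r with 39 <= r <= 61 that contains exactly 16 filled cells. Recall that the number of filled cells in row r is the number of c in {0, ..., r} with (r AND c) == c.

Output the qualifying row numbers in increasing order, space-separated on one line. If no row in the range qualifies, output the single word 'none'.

Answer: 39 43 45 46 51 53 54 57 58 60

Derivation:
Row r has 2^popcount(r) filled cells, so we need popcount(r) = log2(16) = 4.
Scan r = 39..61 and keep those with exactly 4 one-bits:
r=39=100111 popcount=4 -> KEEP
r=40=101000 popcount=2 -> skip
r=41=101001 popcount=3 -> skip
r=42=101010 popcount=3 -> skip
r=43=101011 popcount=4 -> KEEP
r=44=101100 popcount=3 -> skip
r=45=101101 popcount=4 -> KEEP
r=46=101110 popcount=4 -> KEEP
r=47=101111 popcount=5 -> skip
r=48=110000 popcount=2 -> skip
r=49=110001 popcount=3 -> skip
r=50=110010 popcount=3 -> skip
r=51=110011 popcount=4 -> KEEP
r=52=110100 popcount=3 -> skip
r=53=110101 popcount=4 -> KEEP
r=54=110110 popcount=4 -> KEEP
r=55=110111 popcount=5 -> skip
r=56=111000 popcount=3 -> skip
r=57=111001 popcount=4 -> KEEP
r=58=111010 popcount=4 -> KEEP
r=59=111011 popcount=5 -> skip
r=60=111100 popcount=4 -> KEEP
r=61=111101 popcount=5 -> skip
Kept rows: 39 43 45 46 51 53 54 57 58 60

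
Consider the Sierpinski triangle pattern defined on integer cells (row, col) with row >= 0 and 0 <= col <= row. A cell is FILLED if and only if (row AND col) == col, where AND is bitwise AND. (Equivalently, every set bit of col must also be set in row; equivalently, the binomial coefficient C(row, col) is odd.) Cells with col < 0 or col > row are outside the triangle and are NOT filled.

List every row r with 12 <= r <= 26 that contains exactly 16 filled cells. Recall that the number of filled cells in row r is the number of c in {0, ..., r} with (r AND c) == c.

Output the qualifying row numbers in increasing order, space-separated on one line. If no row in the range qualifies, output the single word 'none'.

Answer: 15 23

Derivation:
Row r has 2^popcount(r) filled cells, so we need popcount(r) = log2(16) = 4.
Scan r = 12..26 and keep those with exactly 4 one-bits:
r=12=1100 popcount=2 -> skip
r=13=1101 popcount=3 -> skip
r=14=1110 popcount=3 -> skip
r=15=1111 popcount=4 -> KEEP
r=16=10000 popcount=1 -> skip
r=17=10001 popcount=2 -> skip
r=18=10010 popcount=2 -> skip
r=19=10011 popcount=3 -> skip
r=20=10100 popcount=2 -> skip
r=21=10101 popcount=3 -> skip
r=22=10110 popcount=3 -> skip
r=23=10111 popcount=4 -> KEEP
r=24=11000 popcount=2 -> skip
r=25=11001 popcount=3 -> skip
r=26=11010 popcount=3 -> skip
Kept rows: 15 23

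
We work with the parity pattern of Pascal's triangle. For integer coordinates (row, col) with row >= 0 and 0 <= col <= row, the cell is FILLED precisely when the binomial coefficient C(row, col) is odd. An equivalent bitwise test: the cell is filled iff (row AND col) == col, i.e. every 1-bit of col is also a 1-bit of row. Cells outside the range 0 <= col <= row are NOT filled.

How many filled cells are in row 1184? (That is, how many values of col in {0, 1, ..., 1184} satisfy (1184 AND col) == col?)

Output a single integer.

Answer: 8

Derivation:
1184 in binary = 10010100000
popcount(1184) = number of 1-bits in 10010100000 = 3
A col c satisfies (1184 AND c) == c iff every set bit of c is also set in 1184; each of the 3 set bits of 1184 can independently be on or off in c.
count = 2^3 = 8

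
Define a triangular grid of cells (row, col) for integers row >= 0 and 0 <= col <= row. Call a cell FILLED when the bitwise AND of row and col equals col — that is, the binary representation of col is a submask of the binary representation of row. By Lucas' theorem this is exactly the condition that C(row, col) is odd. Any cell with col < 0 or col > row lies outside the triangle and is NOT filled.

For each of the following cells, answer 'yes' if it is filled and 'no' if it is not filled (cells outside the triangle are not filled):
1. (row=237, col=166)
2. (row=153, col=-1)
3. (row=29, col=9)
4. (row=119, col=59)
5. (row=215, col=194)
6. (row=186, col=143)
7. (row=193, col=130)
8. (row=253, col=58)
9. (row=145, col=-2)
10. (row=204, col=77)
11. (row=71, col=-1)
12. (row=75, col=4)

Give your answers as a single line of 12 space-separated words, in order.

(237,166): row=0b11101101, col=0b10100110, row AND col = 0b10100100 = 164; 164 != 166 -> empty
(153,-1): col outside [0, 153] -> not filled
(29,9): row=0b11101, col=0b1001, row AND col = 0b1001 = 9; 9 == 9 -> filled
(119,59): row=0b1110111, col=0b111011, row AND col = 0b110011 = 51; 51 != 59 -> empty
(215,194): row=0b11010111, col=0b11000010, row AND col = 0b11000010 = 194; 194 == 194 -> filled
(186,143): row=0b10111010, col=0b10001111, row AND col = 0b10001010 = 138; 138 != 143 -> empty
(193,130): row=0b11000001, col=0b10000010, row AND col = 0b10000000 = 128; 128 != 130 -> empty
(253,58): row=0b11111101, col=0b111010, row AND col = 0b111000 = 56; 56 != 58 -> empty
(145,-2): col outside [0, 145] -> not filled
(204,77): row=0b11001100, col=0b1001101, row AND col = 0b1001100 = 76; 76 != 77 -> empty
(71,-1): col outside [0, 71] -> not filled
(75,4): row=0b1001011, col=0b100, row AND col = 0b0 = 0; 0 != 4 -> empty

Answer: no no yes no yes no no no no no no no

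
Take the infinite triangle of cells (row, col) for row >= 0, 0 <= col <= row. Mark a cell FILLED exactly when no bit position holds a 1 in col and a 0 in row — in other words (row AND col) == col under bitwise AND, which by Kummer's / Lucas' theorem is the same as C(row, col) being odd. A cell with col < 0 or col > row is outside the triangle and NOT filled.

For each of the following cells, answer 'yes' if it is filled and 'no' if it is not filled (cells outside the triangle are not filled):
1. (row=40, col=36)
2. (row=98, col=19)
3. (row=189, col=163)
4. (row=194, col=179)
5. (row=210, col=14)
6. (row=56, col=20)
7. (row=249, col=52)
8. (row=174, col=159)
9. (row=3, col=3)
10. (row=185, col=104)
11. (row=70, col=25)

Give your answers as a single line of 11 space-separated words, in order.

(40,36): row=0b101000, col=0b100100, row AND col = 0b100000 = 32; 32 != 36 -> empty
(98,19): row=0b1100010, col=0b10011, row AND col = 0b10 = 2; 2 != 19 -> empty
(189,163): row=0b10111101, col=0b10100011, row AND col = 0b10100001 = 161; 161 != 163 -> empty
(194,179): row=0b11000010, col=0b10110011, row AND col = 0b10000010 = 130; 130 != 179 -> empty
(210,14): row=0b11010010, col=0b1110, row AND col = 0b10 = 2; 2 != 14 -> empty
(56,20): row=0b111000, col=0b10100, row AND col = 0b10000 = 16; 16 != 20 -> empty
(249,52): row=0b11111001, col=0b110100, row AND col = 0b110000 = 48; 48 != 52 -> empty
(174,159): row=0b10101110, col=0b10011111, row AND col = 0b10001110 = 142; 142 != 159 -> empty
(3,3): row=0b11, col=0b11, row AND col = 0b11 = 3; 3 == 3 -> filled
(185,104): row=0b10111001, col=0b1101000, row AND col = 0b101000 = 40; 40 != 104 -> empty
(70,25): row=0b1000110, col=0b11001, row AND col = 0b0 = 0; 0 != 25 -> empty

Answer: no no no no no no no no yes no no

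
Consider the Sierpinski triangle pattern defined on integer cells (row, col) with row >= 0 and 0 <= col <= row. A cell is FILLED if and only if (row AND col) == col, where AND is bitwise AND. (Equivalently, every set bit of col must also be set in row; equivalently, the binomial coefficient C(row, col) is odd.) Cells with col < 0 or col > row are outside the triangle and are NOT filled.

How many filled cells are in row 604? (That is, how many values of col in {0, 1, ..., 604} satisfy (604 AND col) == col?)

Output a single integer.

Answer: 32

Derivation:
604 in binary = 1001011100
popcount(604) = number of 1-bits in 1001011100 = 5
A col c satisfies (604 AND c) == c iff every set bit of c is also set in 604; each of the 5 set bits of 604 can independently be on or off in c.
count = 2^5 = 32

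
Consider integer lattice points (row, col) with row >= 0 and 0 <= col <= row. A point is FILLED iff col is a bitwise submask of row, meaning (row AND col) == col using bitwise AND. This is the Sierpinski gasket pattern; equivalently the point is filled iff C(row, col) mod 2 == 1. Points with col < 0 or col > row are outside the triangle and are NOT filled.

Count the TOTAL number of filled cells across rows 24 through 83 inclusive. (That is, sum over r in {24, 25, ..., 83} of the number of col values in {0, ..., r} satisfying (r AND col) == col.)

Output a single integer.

r24=11000 pc2: +4 =4
r25=11001 pc3: +8 =12
r26=11010 pc3: +8 =20
r27=11011 pc4: +16 =36
r28=11100 pc3: +8 =44
r29=11101 pc4: +16 =60
r30=11110 pc4: +16 =76
r31=11111 pc5: +32 =108
r32=100000 pc1: +2 =110
r33=100001 pc2: +4 =114
r34=100010 pc2: +4 =118
r35=100011 pc3: +8 =126
r36=100100 pc2: +4 =130
r37=100101 pc3: +8 =138
r38=100110 pc3: +8 =146
r39=100111 pc4: +16 =162
r40=101000 pc2: +4 =166
r41=101001 pc3: +8 =174
r42=101010 pc3: +8 =182
r43=101011 pc4: +16 =198
r44=101100 pc3: +8 =206
r45=101101 pc4: +16 =222
r46=101110 pc4: +16 =238
r47=101111 pc5: +32 =270
r48=110000 pc2: +4 =274
r49=110001 pc3: +8 =282
r50=110010 pc3: +8 =290
r51=110011 pc4: +16 =306
r52=110100 pc3: +8 =314
r53=110101 pc4: +16 =330
r54=110110 pc4: +16 =346
r55=110111 pc5: +32 =378
r56=111000 pc3: +8 =386
r57=111001 pc4: +16 =402
r58=111010 pc4: +16 =418
r59=111011 pc5: +32 =450
r60=111100 pc4: +16 =466
r61=111101 pc5: +32 =498
r62=111110 pc5: +32 =530
r63=111111 pc6: +64 =594
r64=1000000 pc1: +2 =596
r65=1000001 pc2: +4 =600
r66=1000010 pc2: +4 =604
r67=1000011 pc3: +8 =612
r68=1000100 pc2: +4 =616
r69=1000101 pc3: +8 =624
r70=1000110 pc3: +8 =632
r71=1000111 pc4: +16 =648
r72=1001000 pc2: +4 =652
r73=1001001 pc3: +8 =660
r74=1001010 pc3: +8 =668
r75=1001011 pc4: +16 =684
r76=1001100 pc3: +8 =692
r77=1001101 pc4: +16 =708
r78=1001110 pc4: +16 =724
r79=1001111 pc5: +32 =756
r80=1010000 pc2: +4 =760
r81=1010001 pc3: +8 =768
r82=1010010 pc3: +8 =776
r83=1010011 pc4: +16 =792

Answer: 792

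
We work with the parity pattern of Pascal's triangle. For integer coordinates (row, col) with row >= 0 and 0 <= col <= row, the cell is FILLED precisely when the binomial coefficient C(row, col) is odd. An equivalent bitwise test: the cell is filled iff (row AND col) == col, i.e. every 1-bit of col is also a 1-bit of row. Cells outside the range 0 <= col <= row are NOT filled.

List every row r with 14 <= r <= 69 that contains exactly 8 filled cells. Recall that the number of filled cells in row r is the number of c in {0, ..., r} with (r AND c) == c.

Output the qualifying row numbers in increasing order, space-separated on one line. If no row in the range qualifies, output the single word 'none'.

Answer: 14 19 21 22 25 26 28 35 37 38 41 42 44 49 50 52 56 67 69

Derivation:
Row r has 2^popcount(r) filled cells, so we need popcount(r) = log2(8) = 3.
Scan r = 14..69 and keep those with exactly 3 one-bits:
r=14=1110 popcount=3 -> KEEP
r=15=1111 popcount=4 -> skip
r=16=10000 popcount=1 -> skip
r=17=10001 popcount=2 -> skip
r=18=10010 popcount=2 -> skip
r=19=10011 popcount=3 -> KEEP
r=20=10100 popcount=2 -> skip
r=21=10101 popcount=3 -> KEEP
r=22=10110 popcount=3 -> KEEP
r=23=10111 popcount=4 -> skip
r=24=11000 popcount=2 -> skip
r=25=11001 popcount=3 -> KEEP
r=26=11010 popcount=3 -> KEEP
r=27=11011 popcount=4 -> skip
r=28=11100 popcount=3 -> KEEP
r=29=11101 popcount=4 -> skip
r=30=11110 popcount=4 -> skip
r=31=11111 popcount=5 -> skip
r=32=100000 popcount=1 -> skip
r=33=100001 popcount=2 -> skip
r=34=100010 popcount=2 -> skip
r=35=100011 popcount=3 -> KEEP
r=36=100100 popcount=2 -> skip
r=37=100101 popcount=3 -> KEEP
r=38=100110 popcount=3 -> KEEP
r=39=100111 popcount=4 -> skip
r=40=101000 popcount=2 -> skip
r=41=101001 popcount=3 -> KEEP
r=42=101010 popcount=3 -> KEEP
r=43=101011 popcount=4 -> skip
r=44=101100 popcount=3 -> KEEP
r=45=101101 popcount=4 -> skip
r=46=101110 popcount=4 -> skip
r=47=101111 popcount=5 -> skip
r=48=110000 popcount=2 -> skip
r=49=110001 popcount=3 -> KEEP
r=50=110010 popcount=3 -> KEEP
r=51=110011 popcount=4 -> skip
r=52=110100 popcount=3 -> KEEP
r=53=110101 popcount=4 -> skip
r=54=110110 popcount=4 -> skip
r=55=110111 popcount=5 -> skip
r=56=111000 popcount=3 -> KEEP
r=57=111001 popcount=4 -> skip
r=58=111010 popcount=4 -> skip
r=59=111011 popcount=5 -> skip
r=60=111100 popcount=4 -> skip
r=61=111101 popcount=5 -> skip
r=62=111110 popcount=5 -> skip
r=63=111111 popcount=6 -> skip
r=64=1000000 popcount=1 -> skip
r=65=1000001 popcount=2 -> skip
r=66=1000010 popcount=2 -> skip
r=67=1000011 popcount=3 -> KEEP
r=68=1000100 popcount=2 -> skip
r=69=1000101 popcount=3 -> KEEP
Kept rows: 14 19 21 22 25 26 28 35 37 38 41 42 44 49 50 52 56 67 69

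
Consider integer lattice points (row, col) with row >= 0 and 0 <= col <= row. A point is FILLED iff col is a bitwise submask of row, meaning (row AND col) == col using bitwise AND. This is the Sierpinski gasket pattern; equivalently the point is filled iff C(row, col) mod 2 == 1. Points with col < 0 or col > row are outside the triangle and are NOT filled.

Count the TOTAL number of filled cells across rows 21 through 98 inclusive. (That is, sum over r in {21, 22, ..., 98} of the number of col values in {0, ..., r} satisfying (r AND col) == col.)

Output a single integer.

r21=10101 pc3: +8 =8
r22=10110 pc3: +8 =16
r23=10111 pc4: +16 =32
r24=11000 pc2: +4 =36
r25=11001 pc3: +8 =44
r26=11010 pc3: +8 =52
r27=11011 pc4: +16 =68
r28=11100 pc3: +8 =76
r29=11101 pc4: +16 =92
r30=11110 pc4: +16 =108
r31=11111 pc5: +32 =140
r32=100000 pc1: +2 =142
r33=100001 pc2: +4 =146
r34=100010 pc2: +4 =150
r35=100011 pc3: +8 =158
r36=100100 pc2: +4 =162
r37=100101 pc3: +8 =170
r38=100110 pc3: +8 =178
r39=100111 pc4: +16 =194
r40=101000 pc2: +4 =198
r41=101001 pc3: +8 =206
r42=101010 pc3: +8 =214
r43=101011 pc4: +16 =230
r44=101100 pc3: +8 =238
r45=101101 pc4: +16 =254
r46=101110 pc4: +16 =270
r47=101111 pc5: +32 =302
r48=110000 pc2: +4 =306
r49=110001 pc3: +8 =314
r50=110010 pc3: +8 =322
r51=110011 pc4: +16 =338
r52=110100 pc3: +8 =346
r53=110101 pc4: +16 =362
r54=110110 pc4: +16 =378
r55=110111 pc5: +32 =410
r56=111000 pc3: +8 =418
r57=111001 pc4: +16 =434
r58=111010 pc4: +16 =450
r59=111011 pc5: +32 =482
r60=111100 pc4: +16 =498
r61=111101 pc5: +32 =530
r62=111110 pc5: +32 =562
r63=111111 pc6: +64 =626
r64=1000000 pc1: +2 =628
r65=1000001 pc2: +4 =632
r66=1000010 pc2: +4 =636
r67=1000011 pc3: +8 =644
r68=1000100 pc2: +4 =648
r69=1000101 pc3: +8 =656
r70=1000110 pc3: +8 =664
r71=1000111 pc4: +16 =680
r72=1001000 pc2: +4 =684
r73=1001001 pc3: +8 =692
r74=1001010 pc3: +8 =700
r75=1001011 pc4: +16 =716
r76=1001100 pc3: +8 =724
r77=1001101 pc4: +16 =740
r78=1001110 pc4: +16 =756
r79=1001111 pc5: +32 =788
r80=1010000 pc2: +4 =792
r81=1010001 pc3: +8 =800
r82=1010010 pc3: +8 =808
r83=1010011 pc4: +16 =824
r84=1010100 pc3: +8 =832
r85=1010101 pc4: +16 =848
r86=1010110 pc4: +16 =864
r87=1010111 pc5: +32 =896
r88=1011000 pc3: +8 =904
r89=1011001 pc4: +16 =920
r90=1011010 pc4: +16 =936
r91=1011011 pc5: +32 =968
r92=1011100 pc4: +16 =984
r93=1011101 pc5: +32 =1016
r94=1011110 pc5: +32 =1048
r95=1011111 pc6: +64 =1112
r96=1100000 pc2: +4 =1116
r97=1100001 pc3: +8 =1124
r98=1100010 pc3: +8 =1132

Answer: 1132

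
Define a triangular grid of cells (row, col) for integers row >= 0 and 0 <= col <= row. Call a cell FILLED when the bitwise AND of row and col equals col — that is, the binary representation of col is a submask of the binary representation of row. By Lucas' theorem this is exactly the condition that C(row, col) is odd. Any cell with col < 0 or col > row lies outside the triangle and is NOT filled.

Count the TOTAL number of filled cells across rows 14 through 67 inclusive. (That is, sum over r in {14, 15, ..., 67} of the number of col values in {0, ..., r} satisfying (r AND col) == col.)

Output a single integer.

r14=1110 pc3: +8 =8
r15=1111 pc4: +16 =24
r16=10000 pc1: +2 =26
r17=10001 pc2: +4 =30
r18=10010 pc2: +4 =34
r19=10011 pc3: +8 =42
r20=10100 pc2: +4 =46
r21=10101 pc3: +8 =54
r22=10110 pc3: +8 =62
r23=10111 pc4: +16 =78
r24=11000 pc2: +4 =82
r25=11001 pc3: +8 =90
r26=11010 pc3: +8 =98
r27=11011 pc4: +16 =114
r28=11100 pc3: +8 =122
r29=11101 pc4: +16 =138
r30=11110 pc4: +16 =154
r31=11111 pc5: +32 =186
r32=100000 pc1: +2 =188
r33=100001 pc2: +4 =192
r34=100010 pc2: +4 =196
r35=100011 pc3: +8 =204
r36=100100 pc2: +4 =208
r37=100101 pc3: +8 =216
r38=100110 pc3: +8 =224
r39=100111 pc4: +16 =240
r40=101000 pc2: +4 =244
r41=101001 pc3: +8 =252
r42=101010 pc3: +8 =260
r43=101011 pc4: +16 =276
r44=101100 pc3: +8 =284
r45=101101 pc4: +16 =300
r46=101110 pc4: +16 =316
r47=101111 pc5: +32 =348
r48=110000 pc2: +4 =352
r49=110001 pc3: +8 =360
r50=110010 pc3: +8 =368
r51=110011 pc4: +16 =384
r52=110100 pc3: +8 =392
r53=110101 pc4: +16 =408
r54=110110 pc4: +16 =424
r55=110111 pc5: +32 =456
r56=111000 pc3: +8 =464
r57=111001 pc4: +16 =480
r58=111010 pc4: +16 =496
r59=111011 pc5: +32 =528
r60=111100 pc4: +16 =544
r61=111101 pc5: +32 =576
r62=111110 pc5: +32 =608
r63=111111 pc6: +64 =672
r64=1000000 pc1: +2 =674
r65=1000001 pc2: +4 =678
r66=1000010 pc2: +4 =682
r67=1000011 pc3: +8 =690

Answer: 690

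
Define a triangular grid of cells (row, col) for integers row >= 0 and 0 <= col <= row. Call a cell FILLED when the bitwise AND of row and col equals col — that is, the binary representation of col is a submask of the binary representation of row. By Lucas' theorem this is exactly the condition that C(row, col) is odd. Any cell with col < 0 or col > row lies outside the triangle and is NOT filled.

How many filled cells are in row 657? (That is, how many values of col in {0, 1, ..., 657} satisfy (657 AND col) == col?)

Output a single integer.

657 in binary = 1010010001
popcount(657) = number of 1-bits in 1010010001 = 4
A col c satisfies (657 AND c) == c iff every set bit of c is also set in 657; each of the 4 set bits of 657 can independently be on or off in c.
count = 2^4 = 16

Answer: 16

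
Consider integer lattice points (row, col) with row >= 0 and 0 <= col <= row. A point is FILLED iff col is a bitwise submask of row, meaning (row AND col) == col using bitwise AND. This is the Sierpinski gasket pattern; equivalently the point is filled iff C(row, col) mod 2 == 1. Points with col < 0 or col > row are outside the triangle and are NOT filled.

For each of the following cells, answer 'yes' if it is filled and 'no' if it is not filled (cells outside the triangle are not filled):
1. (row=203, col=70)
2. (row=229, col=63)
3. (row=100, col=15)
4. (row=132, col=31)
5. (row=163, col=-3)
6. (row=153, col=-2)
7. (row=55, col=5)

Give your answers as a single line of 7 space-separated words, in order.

Answer: no no no no no no yes

Derivation:
(203,70): row=0b11001011, col=0b1000110, row AND col = 0b1000010 = 66; 66 != 70 -> empty
(229,63): row=0b11100101, col=0b111111, row AND col = 0b100101 = 37; 37 != 63 -> empty
(100,15): row=0b1100100, col=0b1111, row AND col = 0b100 = 4; 4 != 15 -> empty
(132,31): row=0b10000100, col=0b11111, row AND col = 0b100 = 4; 4 != 31 -> empty
(163,-3): col outside [0, 163] -> not filled
(153,-2): col outside [0, 153] -> not filled
(55,5): row=0b110111, col=0b101, row AND col = 0b101 = 5; 5 == 5 -> filled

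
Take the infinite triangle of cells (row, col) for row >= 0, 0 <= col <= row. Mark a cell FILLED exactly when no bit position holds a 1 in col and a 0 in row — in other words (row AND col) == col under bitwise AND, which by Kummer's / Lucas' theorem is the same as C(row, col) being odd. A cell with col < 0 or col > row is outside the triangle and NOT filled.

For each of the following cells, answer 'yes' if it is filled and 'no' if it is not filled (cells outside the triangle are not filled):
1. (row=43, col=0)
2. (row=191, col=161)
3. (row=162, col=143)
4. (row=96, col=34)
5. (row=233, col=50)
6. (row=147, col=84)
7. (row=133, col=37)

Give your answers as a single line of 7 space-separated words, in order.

Answer: yes yes no no no no no

Derivation:
(43,0): row=0b101011, col=0b0, row AND col = 0b0 = 0; 0 == 0 -> filled
(191,161): row=0b10111111, col=0b10100001, row AND col = 0b10100001 = 161; 161 == 161 -> filled
(162,143): row=0b10100010, col=0b10001111, row AND col = 0b10000010 = 130; 130 != 143 -> empty
(96,34): row=0b1100000, col=0b100010, row AND col = 0b100000 = 32; 32 != 34 -> empty
(233,50): row=0b11101001, col=0b110010, row AND col = 0b100000 = 32; 32 != 50 -> empty
(147,84): row=0b10010011, col=0b1010100, row AND col = 0b10000 = 16; 16 != 84 -> empty
(133,37): row=0b10000101, col=0b100101, row AND col = 0b101 = 5; 5 != 37 -> empty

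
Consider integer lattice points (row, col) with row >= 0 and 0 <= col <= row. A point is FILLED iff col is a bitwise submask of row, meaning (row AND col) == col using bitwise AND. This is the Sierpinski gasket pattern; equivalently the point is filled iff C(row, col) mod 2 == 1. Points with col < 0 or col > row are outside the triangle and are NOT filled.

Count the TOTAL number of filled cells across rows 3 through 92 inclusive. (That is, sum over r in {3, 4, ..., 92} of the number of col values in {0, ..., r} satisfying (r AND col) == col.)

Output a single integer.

r3=11 pc2: +4 =4
r4=100 pc1: +2 =6
r5=101 pc2: +4 =10
r6=110 pc2: +4 =14
r7=111 pc3: +8 =22
r8=1000 pc1: +2 =24
r9=1001 pc2: +4 =28
r10=1010 pc2: +4 =32
r11=1011 pc3: +8 =40
r12=1100 pc2: +4 =44
r13=1101 pc3: +8 =52
r14=1110 pc3: +8 =60
r15=1111 pc4: +16 =76
r16=10000 pc1: +2 =78
r17=10001 pc2: +4 =82
r18=10010 pc2: +4 =86
r19=10011 pc3: +8 =94
r20=10100 pc2: +4 =98
r21=10101 pc3: +8 =106
r22=10110 pc3: +8 =114
r23=10111 pc4: +16 =130
r24=11000 pc2: +4 =134
r25=11001 pc3: +8 =142
r26=11010 pc3: +8 =150
r27=11011 pc4: +16 =166
r28=11100 pc3: +8 =174
r29=11101 pc4: +16 =190
r30=11110 pc4: +16 =206
r31=11111 pc5: +32 =238
r32=100000 pc1: +2 =240
r33=100001 pc2: +4 =244
r34=100010 pc2: +4 =248
r35=100011 pc3: +8 =256
r36=100100 pc2: +4 =260
r37=100101 pc3: +8 =268
r38=100110 pc3: +8 =276
r39=100111 pc4: +16 =292
r40=101000 pc2: +4 =296
r41=101001 pc3: +8 =304
r42=101010 pc3: +8 =312
r43=101011 pc4: +16 =328
r44=101100 pc3: +8 =336
r45=101101 pc4: +16 =352
r46=101110 pc4: +16 =368
r47=101111 pc5: +32 =400
r48=110000 pc2: +4 =404
r49=110001 pc3: +8 =412
r50=110010 pc3: +8 =420
r51=110011 pc4: +16 =436
r52=110100 pc3: +8 =444
r53=110101 pc4: +16 =460
r54=110110 pc4: +16 =476
r55=110111 pc5: +32 =508
r56=111000 pc3: +8 =516
r57=111001 pc4: +16 =532
r58=111010 pc4: +16 =548
r59=111011 pc5: +32 =580
r60=111100 pc4: +16 =596
r61=111101 pc5: +32 =628
r62=111110 pc5: +32 =660
r63=111111 pc6: +64 =724
r64=1000000 pc1: +2 =726
r65=1000001 pc2: +4 =730
r66=1000010 pc2: +4 =734
r67=1000011 pc3: +8 =742
r68=1000100 pc2: +4 =746
r69=1000101 pc3: +8 =754
r70=1000110 pc3: +8 =762
r71=1000111 pc4: +16 =778
r72=1001000 pc2: +4 =782
r73=1001001 pc3: +8 =790
r74=1001010 pc3: +8 =798
r75=1001011 pc4: +16 =814
r76=1001100 pc3: +8 =822
r77=1001101 pc4: +16 =838
r78=1001110 pc4: +16 =854
r79=1001111 pc5: +32 =886
r80=1010000 pc2: +4 =890
r81=1010001 pc3: +8 =898
r82=1010010 pc3: +8 =906
r83=1010011 pc4: +16 =922
r84=1010100 pc3: +8 =930
r85=1010101 pc4: +16 =946
r86=1010110 pc4: +16 =962
r87=1010111 pc5: +32 =994
r88=1011000 pc3: +8 =1002
r89=1011001 pc4: +16 =1018
r90=1011010 pc4: +16 =1034
r91=1011011 pc5: +32 =1066
r92=1011100 pc4: +16 =1082

Answer: 1082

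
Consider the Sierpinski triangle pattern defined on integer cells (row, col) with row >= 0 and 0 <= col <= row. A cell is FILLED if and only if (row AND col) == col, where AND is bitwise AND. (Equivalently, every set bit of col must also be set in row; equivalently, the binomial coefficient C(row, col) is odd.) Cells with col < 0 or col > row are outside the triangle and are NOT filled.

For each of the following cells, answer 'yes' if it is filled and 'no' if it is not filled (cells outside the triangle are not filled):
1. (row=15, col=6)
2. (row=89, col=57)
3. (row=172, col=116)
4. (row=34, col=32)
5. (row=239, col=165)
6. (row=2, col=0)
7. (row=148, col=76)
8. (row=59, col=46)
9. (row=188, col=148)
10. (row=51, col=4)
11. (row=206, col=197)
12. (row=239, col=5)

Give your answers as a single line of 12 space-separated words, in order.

(15,6): row=0b1111, col=0b110, row AND col = 0b110 = 6; 6 == 6 -> filled
(89,57): row=0b1011001, col=0b111001, row AND col = 0b11001 = 25; 25 != 57 -> empty
(172,116): row=0b10101100, col=0b1110100, row AND col = 0b100100 = 36; 36 != 116 -> empty
(34,32): row=0b100010, col=0b100000, row AND col = 0b100000 = 32; 32 == 32 -> filled
(239,165): row=0b11101111, col=0b10100101, row AND col = 0b10100101 = 165; 165 == 165 -> filled
(2,0): row=0b10, col=0b0, row AND col = 0b0 = 0; 0 == 0 -> filled
(148,76): row=0b10010100, col=0b1001100, row AND col = 0b100 = 4; 4 != 76 -> empty
(59,46): row=0b111011, col=0b101110, row AND col = 0b101010 = 42; 42 != 46 -> empty
(188,148): row=0b10111100, col=0b10010100, row AND col = 0b10010100 = 148; 148 == 148 -> filled
(51,4): row=0b110011, col=0b100, row AND col = 0b0 = 0; 0 != 4 -> empty
(206,197): row=0b11001110, col=0b11000101, row AND col = 0b11000100 = 196; 196 != 197 -> empty
(239,5): row=0b11101111, col=0b101, row AND col = 0b101 = 5; 5 == 5 -> filled

Answer: yes no no yes yes yes no no yes no no yes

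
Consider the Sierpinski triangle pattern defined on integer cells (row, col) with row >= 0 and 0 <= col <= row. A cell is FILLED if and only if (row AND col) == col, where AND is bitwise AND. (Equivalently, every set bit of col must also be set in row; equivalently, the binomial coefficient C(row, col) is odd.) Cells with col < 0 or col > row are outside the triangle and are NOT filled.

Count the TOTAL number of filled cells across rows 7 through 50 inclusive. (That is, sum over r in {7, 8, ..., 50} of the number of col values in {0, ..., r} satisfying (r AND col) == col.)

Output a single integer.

r7=111 pc3: +8 =8
r8=1000 pc1: +2 =10
r9=1001 pc2: +4 =14
r10=1010 pc2: +4 =18
r11=1011 pc3: +8 =26
r12=1100 pc2: +4 =30
r13=1101 pc3: +8 =38
r14=1110 pc3: +8 =46
r15=1111 pc4: +16 =62
r16=10000 pc1: +2 =64
r17=10001 pc2: +4 =68
r18=10010 pc2: +4 =72
r19=10011 pc3: +8 =80
r20=10100 pc2: +4 =84
r21=10101 pc3: +8 =92
r22=10110 pc3: +8 =100
r23=10111 pc4: +16 =116
r24=11000 pc2: +4 =120
r25=11001 pc3: +8 =128
r26=11010 pc3: +8 =136
r27=11011 pc4: +16 =152
r28=11100 pc3: +8 =160
r29=11101 pc4: +16 =176
r30=11110 pc4: +16 =192
r31=11111 pc5: +32 =224
r32=100000 pc1: +2 =226
r33=100001 pc2: +4 =230
r34=100010 pc2: +4 =234
r35=100011 pc3: +8 =242
r36=100100 pc2: +4 =246
r37=100101 pc3: +8 =254
r38=100110 pc3: +8 =262
r39=100111 pc4: +16 =278
r40=101000 pc2: +4 =282
r41=101001 pc3: +8 =290
r42=101010 pc3: +8 =298
r43=101011 pc4: +16 =314
r44=101100 pc3: +8 =322
r45=101101 pc4: +16 =338
r46=101110 pc4: +16 =354
r47=101111 pc5: +32 =386
r48=110000 pc2: +4 =390
r49=110001 pc3: +8 =398
r50=110010 pc3: +8 =406

Answer: 406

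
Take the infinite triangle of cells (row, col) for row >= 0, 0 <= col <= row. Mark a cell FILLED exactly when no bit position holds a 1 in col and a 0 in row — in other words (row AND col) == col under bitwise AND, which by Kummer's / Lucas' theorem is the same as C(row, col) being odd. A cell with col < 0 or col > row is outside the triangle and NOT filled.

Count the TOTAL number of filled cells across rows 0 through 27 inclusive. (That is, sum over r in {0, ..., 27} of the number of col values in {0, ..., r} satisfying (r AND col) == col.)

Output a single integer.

r0=0 pc0: +1 =1
r1=1 pc1: +2 =3
r2=10 pc1: +2 =5
r3=11 pc2: +4 =9
r4=100 pc1: +2 =11
r5=101 pc2: +4 =15
r6=110 pc2: +4 =19
r7=111 pc3: +8 =27
r8=1000 pc1: +2 =29
r9=1001 pc2: +4 =33
r10=1010 pc2: +4 =37
r11=1011 pc3: +8 =45
r12=1100 pc2: +4 =49
r13=1101 pc3: +8 =57
r14=1110 pc3: +8 =65
r15=1111 pc4: +16 =81
r16=10000 pc1: +2 =83
r17=10001 pc2: +4 =87
r18=10010 pc2: +4 =91
r19=10011 pc3: +8 =99
r20=10100 pc2: +4 =103
r21=10101 pc3: +8 =111
r22=10110 pc3: +8 =119
r23=10111 pc4: +16 =135
r24=11000 pc2: +4 =139
r25=11001 pc3: +8 =147
r26=11010 pc3: +8 =155
r27=11011 pc4: +16 =171

Answer: 171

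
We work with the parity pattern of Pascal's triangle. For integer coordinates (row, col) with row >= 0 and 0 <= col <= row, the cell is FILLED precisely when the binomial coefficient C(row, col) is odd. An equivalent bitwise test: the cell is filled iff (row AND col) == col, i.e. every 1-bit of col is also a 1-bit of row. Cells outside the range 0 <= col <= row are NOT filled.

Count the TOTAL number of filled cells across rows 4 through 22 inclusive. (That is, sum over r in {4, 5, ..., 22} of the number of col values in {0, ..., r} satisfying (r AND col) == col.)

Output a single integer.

r4=100 pc1: +2 =2
r5=101 pc2: +4 =6
r6=110 pc2: +4 =10
r7=111 pc3: +8 =18
r8=1000 pc1: +2 =20
r9=1001 pc2: +4 =24
r10=1010 pc2: +4 =28
r11=1011 pc3: +8 =36
r12=1100 pc2: +4 =40
r13=1101 pc3: +8 =48
r14=1110 pc3: +8 =56
r15=1111 pc4: +16 =72
r16=10000 pc1: +2 =74
r17=10001 pc2: +4 =78
r18=10010 pc2: +4 =82
r19=10011 pc3: +8 =90
r20=10100 pc2: +4 =94
r21=10101 pc3: +8 =102
r22=10110 pc3: +8 =110

Answer: 110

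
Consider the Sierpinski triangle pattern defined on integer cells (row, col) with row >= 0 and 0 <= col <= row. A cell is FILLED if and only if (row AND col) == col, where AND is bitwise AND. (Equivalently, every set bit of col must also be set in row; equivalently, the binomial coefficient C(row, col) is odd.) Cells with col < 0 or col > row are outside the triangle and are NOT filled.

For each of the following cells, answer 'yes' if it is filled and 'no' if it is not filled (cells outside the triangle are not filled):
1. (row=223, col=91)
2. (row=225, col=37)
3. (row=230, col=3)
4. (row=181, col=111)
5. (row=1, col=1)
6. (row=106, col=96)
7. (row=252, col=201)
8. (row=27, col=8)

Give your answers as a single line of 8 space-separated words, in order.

(223,91): row=0b11011111, col=0b1011011, row AND col = 0b1011011 = 91; 91 == 91 -> filled
(225,37): row=0b11100001, col=0b100101, row AND col = 0b100001 = 33; 33 != 37 -> empty
(230,3): row=0b11100110, col=0b11, row AND col = 0b10 = 2; 2 != 3 -> empty
(181,111): row=0b10110101, col=0b1101111, row AND col = 0b100101 = 37; 37 != 111 -> empty
(1,1): row=0b1, col=0b1, row AND col = 0b1 = 1; 1 == 1 -> filled
(106,96): row=0b1101010, col=0b1100000, row AND col = 0b1100000 = 96; 96 == 96 -> filled
(252,201): row=0b11111100, col=0b11001001, row AND col = 0b11001000 = 200; 200 != 201 -> empty
(27,8): row=0b11011, col=0b1000, row AND col = 0b1000 = 8; 8 == 8 -> filled

Answer: yes no no no yes yes no yes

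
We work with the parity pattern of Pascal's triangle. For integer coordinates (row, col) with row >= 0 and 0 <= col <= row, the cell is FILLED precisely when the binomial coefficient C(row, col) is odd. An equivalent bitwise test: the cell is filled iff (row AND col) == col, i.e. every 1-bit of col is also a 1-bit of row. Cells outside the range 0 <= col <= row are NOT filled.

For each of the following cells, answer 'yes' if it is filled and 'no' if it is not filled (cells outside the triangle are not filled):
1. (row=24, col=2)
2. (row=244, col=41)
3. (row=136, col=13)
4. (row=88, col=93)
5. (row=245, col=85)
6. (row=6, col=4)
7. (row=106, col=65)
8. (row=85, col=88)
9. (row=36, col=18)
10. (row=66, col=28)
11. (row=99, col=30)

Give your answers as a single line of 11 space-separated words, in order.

(24,2): row=0b11000, col=0b10, row AND col = 0b0 = 0; 0 != 2 -> empty
(244,41): row=0b11110100, col=0b101001, row AND col = 0b100000 = 32; 32 != 41 -> empty
(136,13): row=0b10001000, col=0b1101, row AND col = 0b1000 = 8; 8 != 13 -> empty
(88,93): col outside [0, 88] -> not filled
(245,85): row=0b11110101, col=0b1010101, row AND col = 0b1010101 = 85; 85 == 85 -> filled
(6,4): row=0b110, col=0b100, row AND col = 0b100 = 4; 4 == 4 -> filled
(106,65): row=0b1101010, col=0b1000001, row AND col = 0b1000000 = 64; 64 != 65 -> empty
(85,88): col outside [0, 85] -> not filled
(36,18): row=0b100100, col=0b10010, row AND col = 0b0 = 0; 0 != 18 -> empty
(66,28): row=0b1000010, col=0b11100, row AND col = 0b0 = 0; 0 != 28 -> empty
(99,30): row=0b1100011, col=0b11110, row AND col = 0b10 = 2; 2 != 30 -> empty

Answer: no no no no yes yes no no no no no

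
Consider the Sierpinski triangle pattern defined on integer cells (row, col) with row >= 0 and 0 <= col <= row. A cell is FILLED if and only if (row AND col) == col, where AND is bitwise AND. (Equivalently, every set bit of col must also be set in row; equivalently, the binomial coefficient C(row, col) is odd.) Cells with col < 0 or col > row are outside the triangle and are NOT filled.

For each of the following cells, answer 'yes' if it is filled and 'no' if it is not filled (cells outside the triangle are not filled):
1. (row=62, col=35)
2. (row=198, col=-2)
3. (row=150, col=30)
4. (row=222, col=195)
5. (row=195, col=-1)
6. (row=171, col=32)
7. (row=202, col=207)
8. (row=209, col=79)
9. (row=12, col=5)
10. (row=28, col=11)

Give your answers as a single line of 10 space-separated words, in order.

(62,35): row=0b111110, col=0b100011, row AND col = 0b100010 = 34; 34 != 35 -> empty
(198,-2): col outside [0, 198] -> not filled
(150,30): row=0b10010110, col=0b11110, row AND col = 0b10110 = 22; 22 != 30 -> empty
(222,195): row=0b11011110, col=0b11000011, row AND col = 0b11000010 = 194; 194 != 195 -> empty
(195,-1): col outside [0, 195] -> not filled
(171,32): row=0b10101011, col=0b100000, row AND col = 0b100000 = 32; 32 == 32 -> filled
(202,207): col outside [0, 202] -> not filled
(209,79): row=0b11010001, col=0b1001111, row AND col = 0b1000001 = 65; 65 != 79 -> empty
(12,5): row=0b1100, col=0b101, row AND col = 0b100 = 4; 4 != 5 -> empty
(28,11): row=0b11100, col=0b1011, row AND col = 0b1000 = 8; 8 != 11 -> empty

Answer: no no no no no yes no no no no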